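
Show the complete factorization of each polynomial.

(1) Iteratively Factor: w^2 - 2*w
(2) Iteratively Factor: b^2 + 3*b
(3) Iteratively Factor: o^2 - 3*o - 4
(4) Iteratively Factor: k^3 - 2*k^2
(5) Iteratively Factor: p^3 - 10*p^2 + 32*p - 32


(1) = (w - 2)*(w)
(2) = (b + 3)*(b)
(3) = (o - 4)*(o + 1)
(4) = (k)*(k^2 - 2*k) = k*(k - 2)*(k)
(5) = (p - 4)*(p^2 - 6*p + 8) = (p - 4)^2*(p - 2)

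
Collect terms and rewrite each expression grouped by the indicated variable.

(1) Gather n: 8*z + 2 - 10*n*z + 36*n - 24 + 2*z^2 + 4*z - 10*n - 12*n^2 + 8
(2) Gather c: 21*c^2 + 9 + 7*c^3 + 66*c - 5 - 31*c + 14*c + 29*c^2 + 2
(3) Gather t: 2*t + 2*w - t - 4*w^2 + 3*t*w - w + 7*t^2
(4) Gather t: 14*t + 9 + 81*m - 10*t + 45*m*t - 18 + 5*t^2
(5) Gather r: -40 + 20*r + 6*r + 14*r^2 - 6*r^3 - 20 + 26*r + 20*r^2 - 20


(1) = -12*n^2 + n*(26 - 10*z) + 2*z^2 + 12*z - 14
(2) = 7*c^3 + 50*c^2 + 49*c + 6
(3) = 7*t^2 + t*(3*w + 1) - 4*w^2 + w
(4) = 81*m + 5*t^2 + t*(45*m + 4) - 9
(5) = -6*r^3 + 34*r^2 + 52*r - 80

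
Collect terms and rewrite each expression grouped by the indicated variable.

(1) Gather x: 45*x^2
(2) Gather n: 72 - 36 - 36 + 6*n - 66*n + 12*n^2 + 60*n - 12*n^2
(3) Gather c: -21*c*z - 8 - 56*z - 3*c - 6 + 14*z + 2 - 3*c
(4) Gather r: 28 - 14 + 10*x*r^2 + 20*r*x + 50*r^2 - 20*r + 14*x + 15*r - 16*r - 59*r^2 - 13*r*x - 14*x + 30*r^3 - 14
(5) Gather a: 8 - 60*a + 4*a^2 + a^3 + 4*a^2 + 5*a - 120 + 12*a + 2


(1) = 45*x^2
(2) = 0
(3) = c*(-21*z - 6) - 42*z - 12
(4) = 30*r^3 + r^2*(10*x - 9) + r*(7*x - 21)
(5) = a^3 + 8*a^2 - 43*a - 110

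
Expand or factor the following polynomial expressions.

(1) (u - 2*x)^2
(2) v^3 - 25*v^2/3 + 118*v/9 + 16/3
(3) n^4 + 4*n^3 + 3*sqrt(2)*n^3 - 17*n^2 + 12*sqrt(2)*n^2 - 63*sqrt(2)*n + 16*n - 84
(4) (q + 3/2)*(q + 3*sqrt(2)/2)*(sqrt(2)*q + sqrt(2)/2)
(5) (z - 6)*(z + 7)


(1) = u^2 - 4*u*x + 4*x^2
(2) = (v - 6)*(v - 8/3)*(v + 1/3)
(3) = (n - 3)*(n + 7)*(n + sqrt(2))*(n + 2*sqrt(2))
(4) = sqrt(2)*q^3 + 2*sqrt(2)*q^2 + 3*q^2 + 3*sqrt(2)*q/4 + 6*q + 9/4
(5) = z^2 + z - 42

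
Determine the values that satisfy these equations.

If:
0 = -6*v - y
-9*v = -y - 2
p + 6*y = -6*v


Then:
p = 4
v = 2/15
y = -4/5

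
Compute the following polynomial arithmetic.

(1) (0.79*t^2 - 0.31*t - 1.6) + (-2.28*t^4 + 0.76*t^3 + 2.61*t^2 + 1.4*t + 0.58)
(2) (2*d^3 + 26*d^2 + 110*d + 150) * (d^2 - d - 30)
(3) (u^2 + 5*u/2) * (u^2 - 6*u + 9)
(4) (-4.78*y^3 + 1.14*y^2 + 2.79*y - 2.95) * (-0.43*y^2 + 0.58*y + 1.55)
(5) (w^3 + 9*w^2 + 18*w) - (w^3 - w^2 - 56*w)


(1) = -2.28*t^4 + 0.76*t^3 + 3.4*t^2 + 1.09*t - 1.02
(2) = 2*d^5 + 24*d^4 + 24*d^3 - 740*d^2 - 3450*d - 4500
(3) = u^4 - 7*u^3/2 - 6*u^2 + 45*u/2
(4) = 2.0554*y^5 - 3.2626*y^4 - 7.9475*y^3 + 4.6537*y^2 + 2.6135*y - 4.5725
(5) = 10*w^2 + 74*w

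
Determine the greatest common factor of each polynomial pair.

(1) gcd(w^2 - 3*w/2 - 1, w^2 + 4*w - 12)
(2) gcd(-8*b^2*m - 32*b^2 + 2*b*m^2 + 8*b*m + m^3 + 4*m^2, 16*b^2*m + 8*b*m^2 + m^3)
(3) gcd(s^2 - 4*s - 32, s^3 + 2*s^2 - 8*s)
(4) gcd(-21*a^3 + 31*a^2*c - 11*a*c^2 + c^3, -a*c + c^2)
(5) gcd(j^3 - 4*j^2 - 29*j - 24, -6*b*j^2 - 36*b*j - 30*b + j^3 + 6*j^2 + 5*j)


(1) = w - 2
(2) = gcd((-2*b + m)*(4*b + m)*(m + 4), m*(4*b + m)^2) = 4*b + m
(3) = s + 4
(4) = gcd((-7*a + c)*(-3*a + c)*(-a + c), c*(-a + c)) = a - c
(5) = gcd((j - 8)*(j + 1)*(j + 3), (-6*b + j)*(j + 1)*(j + 5)) = j + 1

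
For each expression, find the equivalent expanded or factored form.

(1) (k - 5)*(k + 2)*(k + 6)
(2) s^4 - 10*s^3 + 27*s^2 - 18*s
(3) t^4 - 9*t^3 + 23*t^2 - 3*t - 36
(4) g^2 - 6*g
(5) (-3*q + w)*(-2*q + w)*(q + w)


(1) = k^3 + 3*k^2 - 28*k - 60
(2) = s*(s - 6)*(s - 3)*(s - 1)
(3) = (t - 4)*(t - 3)^2*(t + 1)
(4) = g*(g - 6)
(5) = 6*q^3 + q^2*w - 4*q*w^2 + w^3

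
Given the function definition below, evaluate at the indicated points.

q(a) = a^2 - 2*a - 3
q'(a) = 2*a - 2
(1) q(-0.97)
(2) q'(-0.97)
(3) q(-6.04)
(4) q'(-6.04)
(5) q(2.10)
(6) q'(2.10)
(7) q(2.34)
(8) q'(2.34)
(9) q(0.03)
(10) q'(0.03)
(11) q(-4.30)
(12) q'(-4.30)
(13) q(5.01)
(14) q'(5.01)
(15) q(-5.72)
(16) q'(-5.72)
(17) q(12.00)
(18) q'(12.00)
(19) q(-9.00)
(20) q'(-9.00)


(1) = -0.12
(2) = -3.94
(3) = 45.56
(4) = -14.08
(5) = -2.79
(6) = 2.20
(7) = -2.20
(8) = 2.68
(9) = -3.06
(10) = -1.94
(11) = 24.09
(12) = -10.60
(13) = 12.08
(14) = 8.02
(15) = 41.16
(16) = -13.44
(17) = 117.00
(18) = 22.00
(19) = 96.00
(20) = -20.00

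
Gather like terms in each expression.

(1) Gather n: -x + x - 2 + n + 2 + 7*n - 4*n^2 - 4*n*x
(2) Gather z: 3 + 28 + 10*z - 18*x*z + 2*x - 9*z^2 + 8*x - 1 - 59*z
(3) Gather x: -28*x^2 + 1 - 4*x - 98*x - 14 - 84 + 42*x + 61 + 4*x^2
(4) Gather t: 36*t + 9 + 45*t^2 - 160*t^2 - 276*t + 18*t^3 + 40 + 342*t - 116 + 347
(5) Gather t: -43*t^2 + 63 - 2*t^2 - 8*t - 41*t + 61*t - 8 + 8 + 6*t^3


(1) = -4*n^2 + n*(8 - 4*x)
(2) = 10*x - 9*z^2 + z*(-18*x - 49) + 30
(3) = -24*x^2 - 60*x - 36
(4) = 18*t^3 - 115*t^2 + 102*t + 280
(5) = 6*t^3 - 45*t^2 + 12*t + 63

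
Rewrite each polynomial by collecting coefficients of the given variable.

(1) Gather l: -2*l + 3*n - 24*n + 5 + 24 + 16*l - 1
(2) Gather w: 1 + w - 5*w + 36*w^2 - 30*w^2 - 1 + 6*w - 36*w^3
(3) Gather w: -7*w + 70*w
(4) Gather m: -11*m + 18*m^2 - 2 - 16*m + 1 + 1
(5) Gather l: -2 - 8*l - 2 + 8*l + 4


(1) = 14*l - 21*n + 28
(2) = -36*w^3 + 6*w^2 + 2*w
(3) = 63*w
(4) = 18*m^2 - 27*m
(5) = 0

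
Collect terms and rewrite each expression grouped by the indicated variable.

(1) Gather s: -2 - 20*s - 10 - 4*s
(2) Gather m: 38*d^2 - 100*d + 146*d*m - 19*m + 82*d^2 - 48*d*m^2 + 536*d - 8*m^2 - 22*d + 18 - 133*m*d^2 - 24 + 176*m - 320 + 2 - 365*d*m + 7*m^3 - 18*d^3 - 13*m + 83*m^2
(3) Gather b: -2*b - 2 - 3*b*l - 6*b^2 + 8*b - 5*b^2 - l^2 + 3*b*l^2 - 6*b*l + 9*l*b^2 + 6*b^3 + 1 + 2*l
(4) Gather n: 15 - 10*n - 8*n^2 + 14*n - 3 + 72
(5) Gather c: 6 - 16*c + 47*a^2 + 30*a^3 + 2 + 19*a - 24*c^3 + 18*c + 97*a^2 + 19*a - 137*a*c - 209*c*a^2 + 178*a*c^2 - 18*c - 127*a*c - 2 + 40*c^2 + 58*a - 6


(1) = -24*s - 12
(2) = -18*d^3 + 120*d^2 + 414*d + 7*m^3 + m^2*(75 - 48*d) + m*(-133*d^2 - 219*d + 144) - 324
(3) = 6*b^3 + b^2*(9*l - 11) + b*(3*l^2 - 9*l + 6) - l^2 + 2*l - 1
(4) = -8*n^2 + 4*n + 84
(5) = 30*a^3 + 144*a^2 + 96*a - 24*c^3 + c^2*(178*a + 40) + c*(-209*a^2 - 264*a - 16)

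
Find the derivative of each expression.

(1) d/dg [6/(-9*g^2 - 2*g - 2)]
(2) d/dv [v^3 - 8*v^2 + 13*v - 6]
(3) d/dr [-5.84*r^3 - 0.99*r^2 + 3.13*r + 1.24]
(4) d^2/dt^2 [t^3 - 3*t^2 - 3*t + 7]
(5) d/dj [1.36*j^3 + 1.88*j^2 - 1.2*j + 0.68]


(1) = 12*(9*g + 1)/(9*g^2 + 2*g + 2)^2
(2) = 3*v^2 - 16*v + 13
(3) = -17.52*r^2 - 1.98*r + 3.13
(4) = 6*t - 6
(5) = 4.08*j^2 + 3.76*j - 1.2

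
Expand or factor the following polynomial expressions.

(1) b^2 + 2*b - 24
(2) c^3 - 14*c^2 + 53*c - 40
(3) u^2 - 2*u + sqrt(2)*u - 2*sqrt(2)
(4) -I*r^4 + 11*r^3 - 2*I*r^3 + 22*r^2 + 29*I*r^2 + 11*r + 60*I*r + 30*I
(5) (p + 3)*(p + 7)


(1) = (b - 4)*(b + 6)
(2) = (c - 8)*(c - 5)*(c - 1)
(3) = (u - 2)*(u + sqrt(2))
(4) = (r + 1)*(r + 5*I)*(r + 6*I)*(-I*r - I)
(5) = p^2 + 10*p + 21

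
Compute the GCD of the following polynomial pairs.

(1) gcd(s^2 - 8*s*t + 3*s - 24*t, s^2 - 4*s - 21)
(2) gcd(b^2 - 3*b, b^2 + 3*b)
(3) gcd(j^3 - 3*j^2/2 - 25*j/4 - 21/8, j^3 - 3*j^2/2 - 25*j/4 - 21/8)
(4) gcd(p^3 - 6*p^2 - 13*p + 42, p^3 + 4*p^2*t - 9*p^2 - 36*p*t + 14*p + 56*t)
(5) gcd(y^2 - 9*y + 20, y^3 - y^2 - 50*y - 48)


(1) = gcd((s + 3)*(s - 8*t), (s - 7)*(s + 3)) = s + 3
(2) = b
(3) = gcd((j - 7/2)*(j + 1/2)*(j + 3/2), (j - 7/2)*(j + 1/2)*(j + 3/2)) = j^3 - 3*j^2/2 - 25*j/4 - 21/8
(4) = p^2 - 9*p + 14
(5) = gcd((y - 5)*(y - 4), (y - 8)*(y + 1)*(y + 6)) = 1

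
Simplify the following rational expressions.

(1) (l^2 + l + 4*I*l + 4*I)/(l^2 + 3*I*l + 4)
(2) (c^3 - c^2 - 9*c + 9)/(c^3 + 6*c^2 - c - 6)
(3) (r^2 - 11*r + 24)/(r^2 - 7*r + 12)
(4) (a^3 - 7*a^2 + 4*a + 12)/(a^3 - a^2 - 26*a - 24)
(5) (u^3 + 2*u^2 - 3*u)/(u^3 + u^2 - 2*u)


(1) = (l + 1)/(l - I)
(2) = (c^2 - 9)/(c^2 + 7*c + 6)
(3) = (r - 8)/(r - 4)
(4) = (a - 2)/(a + 4)
(5) = (u + 3)/(u + 2)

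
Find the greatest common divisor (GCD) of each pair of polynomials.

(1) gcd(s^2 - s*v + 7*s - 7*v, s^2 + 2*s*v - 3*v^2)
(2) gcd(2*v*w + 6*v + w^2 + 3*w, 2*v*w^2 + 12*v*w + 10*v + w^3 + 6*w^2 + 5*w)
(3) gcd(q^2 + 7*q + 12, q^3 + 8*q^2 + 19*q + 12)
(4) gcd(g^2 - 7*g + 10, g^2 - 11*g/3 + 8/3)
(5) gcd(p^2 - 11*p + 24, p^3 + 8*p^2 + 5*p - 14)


(1) = s - v
(2) = gcd((2*v + w)*(w + 3), (2*v + w)*(w + 1)*(w + 5)) = 2*v + w
(3) = q^2 + 7*q + 12
(4) = gcd((g - 5)*(g - 2), (g - 8/3)*(g - 1)) = 1
(5) = 1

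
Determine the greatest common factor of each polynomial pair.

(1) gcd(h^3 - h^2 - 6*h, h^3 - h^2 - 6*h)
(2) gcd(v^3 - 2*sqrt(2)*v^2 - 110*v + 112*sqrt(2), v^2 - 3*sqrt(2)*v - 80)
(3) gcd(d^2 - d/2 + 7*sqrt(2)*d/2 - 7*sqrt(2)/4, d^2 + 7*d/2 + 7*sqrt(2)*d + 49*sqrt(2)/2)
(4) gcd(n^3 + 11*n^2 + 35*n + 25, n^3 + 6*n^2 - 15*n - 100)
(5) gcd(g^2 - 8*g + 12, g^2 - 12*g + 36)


(1) = gcd(h*(h - 3)*(h + 2), h*(h - 3)*(h + 2)) = h^3 - h^2 - 6*h
(2) = v - 8*sqrt(2)
(3) = gcd((d - 1/2)*(d + 7*sqrt(2)/2), (d + 7/2)*(d + 7*sqrt(2))) = 1
(4) = gcd((n + 1)*(n + 5)^2, (n - 4)*(n + 5)^2) = n^2 + 10*n + 25
(5) = g - 6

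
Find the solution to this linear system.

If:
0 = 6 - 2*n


Then:
n = 3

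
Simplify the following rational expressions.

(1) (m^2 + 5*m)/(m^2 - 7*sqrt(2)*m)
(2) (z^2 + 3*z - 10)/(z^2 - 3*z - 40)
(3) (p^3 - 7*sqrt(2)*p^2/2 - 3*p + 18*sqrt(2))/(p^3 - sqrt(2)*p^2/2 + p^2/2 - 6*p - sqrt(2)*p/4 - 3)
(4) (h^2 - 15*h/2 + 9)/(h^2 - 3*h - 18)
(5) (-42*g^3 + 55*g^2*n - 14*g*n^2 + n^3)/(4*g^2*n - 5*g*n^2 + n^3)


(1) = (m + 5)/(m - 7*sqrt(2))
(2) = (z - 2)/(z - 8)
(3) = (8*p - 24*sqrt(2))/(8*p + 4)
(4) = (2*h - 3)/(2*h + 6)
(5) = (-42*g^2 + 13*g*n - n^2)/(4*g*n - n^2)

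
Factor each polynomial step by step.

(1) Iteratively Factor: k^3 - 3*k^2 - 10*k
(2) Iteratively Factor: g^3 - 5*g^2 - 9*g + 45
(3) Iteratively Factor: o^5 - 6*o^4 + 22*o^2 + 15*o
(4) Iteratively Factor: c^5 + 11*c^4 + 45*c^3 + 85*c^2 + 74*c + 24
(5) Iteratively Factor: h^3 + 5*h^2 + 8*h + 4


(1) = (k)*(k^2 - 3*k - 10) = k*(k + 2)*(k - 5)
(2) = (g - 5)*(g^2 - 9) = (g - 5)*(g - 3)*(g + 3)
(3) = (o)*(o^4 - 6*o^3 + 22*o + 15) = o*(o - 5)*(o^3 - o^2 - 5*o - 3) = o*(o - 5)*(o - 3)*(o^2 + 2*o + 1) = o*(o - 5)*(o - 3)*(o + 1)*(o + 1)
(4) = (c + 2)*(c^4 + 9*c^3 + 27*c^2 + 31*c + 12) = (c + 1)*(c + 2)*(c^3 + 8*c^2 + 19*c + 12) = (c + 1)*(c + 2)*(c + 3)*(c^2 + 5*c + 4) = (c + 1)*(c + 2)*(c + 3)*(c + 4)*(c + 1)
(5) = (h + 2)*(h^2 + 3*h + 2) = (h + 1)*(h + 2)*(h + 2)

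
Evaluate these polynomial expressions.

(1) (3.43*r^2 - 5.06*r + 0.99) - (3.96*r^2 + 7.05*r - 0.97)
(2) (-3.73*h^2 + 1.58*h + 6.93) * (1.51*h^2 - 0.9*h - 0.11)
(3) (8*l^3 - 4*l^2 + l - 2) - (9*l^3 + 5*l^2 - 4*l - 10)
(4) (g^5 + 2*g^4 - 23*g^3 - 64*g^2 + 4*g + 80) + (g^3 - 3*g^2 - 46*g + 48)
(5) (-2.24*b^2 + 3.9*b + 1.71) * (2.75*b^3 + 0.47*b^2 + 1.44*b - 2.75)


(1) = -0.53*r^2 - 12.11*r + 1.96
(2) = -5.6323*h^4 + 5.7428*h^3 + 9.4526*h^2 - 6.4108*h - 0.7623
(3) = -l^3 - 9*l^2 + 5*l + 8
(4) = g^5 + 2*g^4 - 22*g^3 - 67*g^2 - 42*g + 128
(5) = -6.16*b^5 + 9.6722*b^4 + 3.3099*b^3 + 12.5797*b^2 - 8.2626*b - 4.7025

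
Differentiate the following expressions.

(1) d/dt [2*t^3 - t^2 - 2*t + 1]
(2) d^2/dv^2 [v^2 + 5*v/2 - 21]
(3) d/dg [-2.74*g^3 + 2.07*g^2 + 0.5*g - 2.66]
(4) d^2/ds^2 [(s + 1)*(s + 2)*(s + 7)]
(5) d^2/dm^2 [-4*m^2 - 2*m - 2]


(1) = 6*t^2 - 2*t - 2
(2) = 2
(3) = -8.22*g^2 + 4.14*g + 0.5
(4) = 6*s + 20
(5) = -8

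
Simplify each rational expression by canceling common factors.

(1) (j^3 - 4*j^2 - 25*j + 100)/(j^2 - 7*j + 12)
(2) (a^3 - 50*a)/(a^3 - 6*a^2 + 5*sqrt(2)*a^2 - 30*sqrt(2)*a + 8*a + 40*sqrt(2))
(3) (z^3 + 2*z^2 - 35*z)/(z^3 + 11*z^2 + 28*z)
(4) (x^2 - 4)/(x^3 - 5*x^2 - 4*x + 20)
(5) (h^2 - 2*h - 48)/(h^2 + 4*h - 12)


(1) = (j^2 - 25)/(j - 3)
(2) = (a^2 - 5*sqrt(2)*a)/(a^2 - 6*a + 8)
(3) = (z - 5)/(z + 4)
(4) = 1/(x - 5)
(5) = (h - 8)/(h - 2)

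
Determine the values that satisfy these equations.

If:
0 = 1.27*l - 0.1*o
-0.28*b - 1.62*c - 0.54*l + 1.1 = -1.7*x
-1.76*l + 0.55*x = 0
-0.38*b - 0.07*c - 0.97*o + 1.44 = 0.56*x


Then:
b = 3.78489932885906 - 12.1659081375839*x
c = 3.04796560402685*x + 0.0248322147651007
l = 0.3125*x
o = 3.96875*x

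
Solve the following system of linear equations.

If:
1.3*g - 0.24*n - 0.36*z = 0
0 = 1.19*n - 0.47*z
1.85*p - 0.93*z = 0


Then:
g = 0.34983839689722*z
n = 0.394957983193277*z
p = 0.502702702702703*z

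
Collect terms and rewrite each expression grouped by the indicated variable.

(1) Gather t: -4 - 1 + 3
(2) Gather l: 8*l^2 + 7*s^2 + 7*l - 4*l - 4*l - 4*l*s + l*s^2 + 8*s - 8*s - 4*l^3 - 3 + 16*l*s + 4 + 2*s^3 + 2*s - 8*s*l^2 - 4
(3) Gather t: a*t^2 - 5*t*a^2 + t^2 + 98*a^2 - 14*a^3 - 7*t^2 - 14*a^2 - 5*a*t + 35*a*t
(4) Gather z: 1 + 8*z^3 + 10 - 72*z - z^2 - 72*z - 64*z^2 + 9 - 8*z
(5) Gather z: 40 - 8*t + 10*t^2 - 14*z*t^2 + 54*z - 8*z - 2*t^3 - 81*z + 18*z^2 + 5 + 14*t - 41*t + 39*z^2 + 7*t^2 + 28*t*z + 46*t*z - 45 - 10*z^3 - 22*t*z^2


(1) = -2
(2) = -4*l^3 + l^2*(8 - 8*s) + l*(s^2 + 12*s - 1) + 2*s^3 + 7*s^2 + 2*s - 3
(3) = -14*a^3 + 84*a^2 + t^2*(a - 6) + t*(-5*a^2 + 30*a)
(4) = 8*z^3 - 65*z^2 - 152*z + 20
(5) = -2*t^3 + 17*t^2 - 35*t - 10*z^3 + z^2*(57 - 22*t) + z*(-14*t^2 + 74*t - 35)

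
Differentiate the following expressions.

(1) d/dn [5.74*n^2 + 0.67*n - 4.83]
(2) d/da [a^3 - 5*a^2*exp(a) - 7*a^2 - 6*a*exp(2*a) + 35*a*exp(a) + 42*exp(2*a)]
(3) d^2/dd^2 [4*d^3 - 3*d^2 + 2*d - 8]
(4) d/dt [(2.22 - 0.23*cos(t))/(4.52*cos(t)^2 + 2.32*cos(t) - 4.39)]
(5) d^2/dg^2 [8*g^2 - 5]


(1) = 11.48*n + 0.67
(2) = -5*a^2*exp(a) + 3*a^2 - 12*a*exp(2*a) + 25*a*exp(a) - 14*a + 78*exp(2*a) + 35*exp(a)
(3) = 24*d - 6
(4) = (-1.0396*cos(t)^2 + 20.0688*cos(t) + 4.1407)*sin(t)/(20.4304*cos(t)^4 + 20.9728*cos(t)^3 - 34.3032*cos(t)^2 - 20.3696*cos(t) + 19.2721)
(5) = 16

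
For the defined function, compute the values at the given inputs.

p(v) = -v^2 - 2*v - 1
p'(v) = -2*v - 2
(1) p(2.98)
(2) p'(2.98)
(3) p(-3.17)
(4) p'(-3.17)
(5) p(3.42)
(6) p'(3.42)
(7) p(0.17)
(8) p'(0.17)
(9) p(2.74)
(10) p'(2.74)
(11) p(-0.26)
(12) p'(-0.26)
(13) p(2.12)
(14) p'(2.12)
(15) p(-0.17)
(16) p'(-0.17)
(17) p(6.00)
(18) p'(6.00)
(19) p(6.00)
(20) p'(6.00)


(1) = -15.84
(2) = -7.96
(3) = -4.71
(4) = 4.34
(5) = -19.54
(6) = -8.84
(7) = -1.37
(8) = -2.34
(9) = -13.99
(10) = -7.48
(11) = -0.55
(12) = -1.48
(13) = -9.73
(14) = -6.24
(15) = -0.69
(16) = -1.66
(17) = -49.00
(18) = -14.00
(19) = -49.00
(20) = -14.00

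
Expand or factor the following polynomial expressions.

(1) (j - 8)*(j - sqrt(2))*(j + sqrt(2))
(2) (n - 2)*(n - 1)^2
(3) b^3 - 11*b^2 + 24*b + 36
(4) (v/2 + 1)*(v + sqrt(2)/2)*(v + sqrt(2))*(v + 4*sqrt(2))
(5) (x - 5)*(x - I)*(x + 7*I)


(1) = j^3 - 8*j^2 - 2*j + 16
(2) = n^3 - 4*n^2 + 5*n - 2
(3) = (b - 6)^2*(b + 1)
(4) = v^4/2 + v^3 + 11*sqrt(2)*v^3/4 + 13*v^2/2 + 11*sqrt(2)*v^2/2 + 2*sqrt(2)*v + 13*v + 4*sqrt(2)
(5) = x^3 - 5*x^2 + 6*I*x^2 + 7*x - 30*I*x - 35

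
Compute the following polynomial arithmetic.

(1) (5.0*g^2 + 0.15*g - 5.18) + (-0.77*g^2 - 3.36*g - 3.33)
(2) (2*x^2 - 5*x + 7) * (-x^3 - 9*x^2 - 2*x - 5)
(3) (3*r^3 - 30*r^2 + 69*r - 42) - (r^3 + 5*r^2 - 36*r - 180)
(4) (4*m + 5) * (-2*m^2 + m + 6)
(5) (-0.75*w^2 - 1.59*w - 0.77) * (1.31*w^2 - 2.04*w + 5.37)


(1) = 4.23*g^2 - 3.21*g - 8.51
(2) = -2*x^5 - 13*x^4 + 34*x^3 - 63*x^2 + 11*x - 35
(3) = 2*r^3 - 35*r^2 + 105*r + 138
(4) = -8*m^3 - 6*m^2 + 29*m + 30
(5) = -0.9825*w^4 - 0.5529*w^3 - 1.7926*w^2 - 6.9675*w - 4.1349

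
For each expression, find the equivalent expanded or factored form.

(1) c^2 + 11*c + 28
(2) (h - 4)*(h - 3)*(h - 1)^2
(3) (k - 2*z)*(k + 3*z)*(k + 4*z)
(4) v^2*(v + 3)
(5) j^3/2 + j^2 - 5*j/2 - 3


(1) = (c + 4)*(c + 7)
(2) = h^4 - 9*h^3 + 27*h^2 - 31*h + 12
(3) = k^3 + 5*k^2*z - 2*k*z^2 - 24*z^3
(4) = v^3 + 3*v^2
(5) = (j/2 + 1/2)*(j - 2)*(j + 3)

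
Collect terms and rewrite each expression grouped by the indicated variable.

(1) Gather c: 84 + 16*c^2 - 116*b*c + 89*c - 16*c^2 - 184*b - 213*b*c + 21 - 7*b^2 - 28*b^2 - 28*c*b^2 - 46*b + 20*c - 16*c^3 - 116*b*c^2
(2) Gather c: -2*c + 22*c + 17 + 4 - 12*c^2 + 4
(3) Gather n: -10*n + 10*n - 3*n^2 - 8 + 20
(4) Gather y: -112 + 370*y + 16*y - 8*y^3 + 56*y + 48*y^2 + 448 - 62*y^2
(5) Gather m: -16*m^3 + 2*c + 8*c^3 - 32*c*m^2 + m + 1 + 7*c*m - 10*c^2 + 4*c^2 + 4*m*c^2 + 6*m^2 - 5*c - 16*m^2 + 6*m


(1) = -35*b^2 - 116*b*c^2 - 230*b - 16*c^3 + c*(-28*b^2 - 329*b + 109) + 105
(2) = -12*c^2 + 20*c + 25
(3) = 12 - 3*n^2
(4) = -8*y^3 - 14*y^2 + 442*y + 336
(5) = 8*c^3 - 6*c^2 - 3*c - 16*m^3 + m^2*(-32*c - 10) + m*(4*c^2 + 7*c + 7) + 1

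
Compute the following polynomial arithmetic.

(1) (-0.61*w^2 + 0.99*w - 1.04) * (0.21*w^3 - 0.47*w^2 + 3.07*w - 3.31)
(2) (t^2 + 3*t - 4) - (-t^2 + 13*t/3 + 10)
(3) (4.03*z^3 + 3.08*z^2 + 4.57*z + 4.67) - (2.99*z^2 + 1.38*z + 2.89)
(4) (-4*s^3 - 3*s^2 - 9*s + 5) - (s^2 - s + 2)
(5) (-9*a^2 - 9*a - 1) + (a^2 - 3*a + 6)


(1) = -0.1281*w^5 + 0.4946*w^4 - 2.5564*w^3 + 5.5472*w^2 - 6.4697*w + 3.4424
(2) = 2*t^2 - 4*t/3 - 14
(3) = 4.03*z^3 + 0.09*z^2 + 3.19*z + 1.78
(4) = -4*s^3 - 4*s^2 - 8*s + 3
(5) = -8*a^2 - 12*a + 5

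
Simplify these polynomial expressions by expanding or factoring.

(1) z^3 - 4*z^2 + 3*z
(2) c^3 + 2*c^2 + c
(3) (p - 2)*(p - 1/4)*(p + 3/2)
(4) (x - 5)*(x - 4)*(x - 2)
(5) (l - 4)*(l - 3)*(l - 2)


(1) = z*(z - 3)*(z - 1)
(2) = c*(c + 1)^2
(3) = p^3 - 3*p^2/4 - 23*p/8 + 3/4
(4) = x^3 - 11*x^2 + 38*x - 40
(5) = l^3 - 9*l^2 + 26*l - 24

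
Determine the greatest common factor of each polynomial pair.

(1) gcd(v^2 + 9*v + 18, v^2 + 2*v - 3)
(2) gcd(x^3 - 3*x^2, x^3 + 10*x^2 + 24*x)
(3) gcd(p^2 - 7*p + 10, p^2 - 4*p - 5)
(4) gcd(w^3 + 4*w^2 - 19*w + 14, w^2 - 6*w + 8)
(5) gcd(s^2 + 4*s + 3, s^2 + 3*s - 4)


(1) = v + 3
(2) = gcd(x^2*(x - 3), x*(x + 4)*(x + 6)) = x
(3) = p - 5
(4) = gcd((w - 2)*(w - 1)*(w + 7), (w - 4)*(w - 2)) = w - 2
(5) = gcd((s + 1)*(s + 3), (s - 1)*(s + 4)) = 1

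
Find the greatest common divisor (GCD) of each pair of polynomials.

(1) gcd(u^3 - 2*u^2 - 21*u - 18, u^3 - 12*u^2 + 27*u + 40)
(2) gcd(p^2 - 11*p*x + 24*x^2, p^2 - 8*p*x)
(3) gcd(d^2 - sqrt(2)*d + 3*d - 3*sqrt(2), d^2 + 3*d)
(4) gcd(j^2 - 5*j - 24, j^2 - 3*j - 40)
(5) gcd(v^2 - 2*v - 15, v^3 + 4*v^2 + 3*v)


(1) = gcd((u - 6)*(u + 1)*(u + 3), (u - 8)*(u - 5)*(u + 1)) = u + 1
(2) = gcd((p - 8*x)*(p - 3*x), p*(p - 8*x)) = -p + 8*x
(3) = d + 3
(4) = gcd((j - 8)*(j + 3), (j - 8)*(j + 5)) = j - 8
(5) = v + 3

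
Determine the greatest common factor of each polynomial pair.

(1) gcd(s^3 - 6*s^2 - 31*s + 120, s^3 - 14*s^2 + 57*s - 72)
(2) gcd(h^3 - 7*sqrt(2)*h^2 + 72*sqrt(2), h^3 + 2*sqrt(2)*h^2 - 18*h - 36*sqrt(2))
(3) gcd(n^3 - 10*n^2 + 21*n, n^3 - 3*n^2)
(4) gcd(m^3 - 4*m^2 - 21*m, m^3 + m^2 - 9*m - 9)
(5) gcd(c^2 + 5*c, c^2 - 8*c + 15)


(1) = s^2 - 11*s + 24
(2) = gcd((h - 6*sqrt(2))*(h - 3*sqrt(2))*(h + 2*sqrt(2)), (h - 3*sqrt(2))*(h + 2*sqrt(2))*(h + 3*sqrt(2))) = h^2 - sqrt(2)*h - 12
(3) = n^2 - 3*n
(4) = m + 3
(5) = 1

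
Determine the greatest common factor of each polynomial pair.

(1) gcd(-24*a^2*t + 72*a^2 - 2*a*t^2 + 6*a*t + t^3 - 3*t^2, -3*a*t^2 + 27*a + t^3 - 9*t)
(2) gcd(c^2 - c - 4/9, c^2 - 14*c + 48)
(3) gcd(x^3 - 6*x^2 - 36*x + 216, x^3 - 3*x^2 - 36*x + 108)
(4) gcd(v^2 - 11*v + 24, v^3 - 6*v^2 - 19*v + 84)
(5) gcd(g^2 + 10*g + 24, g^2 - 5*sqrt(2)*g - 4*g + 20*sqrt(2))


(1) = t - 3
(2) = gcd((c - 4/3)*(c + 1/3), (c - 8)*(c - 6)) = 1
(3) = gcd((x - 6)^2*(x + 6), (x - 6)*(x - 3)*(x + 6)) = x^2 - 36
(4) = v - 3
(5) = gcd((g + 4)*(g + 6), (g - 4)*(g - 5*sqrt(2))) = 1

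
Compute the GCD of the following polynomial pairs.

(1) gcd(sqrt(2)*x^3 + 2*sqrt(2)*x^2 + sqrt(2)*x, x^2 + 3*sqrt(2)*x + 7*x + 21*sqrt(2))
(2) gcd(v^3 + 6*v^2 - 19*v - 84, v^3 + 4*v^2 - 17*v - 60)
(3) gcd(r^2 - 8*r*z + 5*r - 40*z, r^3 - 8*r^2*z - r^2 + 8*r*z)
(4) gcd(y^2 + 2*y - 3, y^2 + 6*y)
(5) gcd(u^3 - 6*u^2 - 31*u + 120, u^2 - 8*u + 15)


(1) = gcd(x*(x + 1)*(sqrt(2)*x + sqrt(2)), (x + 7)*(x + 3*sqrt(2))) = 1
(2) = v^2 - v - 12
(3) = gcd((r + 5)*(r - 8*z), r*(r - 1)*(r - 8*z)) = -r + 8*z
(4) = gcd((y - 1)*(y + 3), y*(y + 6)) = 1
(5) = u - 3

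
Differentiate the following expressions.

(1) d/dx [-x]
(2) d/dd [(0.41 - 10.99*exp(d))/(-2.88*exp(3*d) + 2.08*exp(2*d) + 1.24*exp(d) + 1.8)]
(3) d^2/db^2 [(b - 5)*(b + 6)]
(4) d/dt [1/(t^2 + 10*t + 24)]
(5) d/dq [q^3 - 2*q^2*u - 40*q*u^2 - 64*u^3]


(1) = -1
(2) = (-63.3024*exp(3*d) + 26.4016*exp(2*d) - 1.7056*exp(d) - 20.2904)*exp(d)/(8.2944*exp(6*d) - 11.9808*exp(5*d) - 2.816*exp(4*d) - 5.2096*exp(3*d) + 9.0256*exp(2*d) + 4.464*exp(d) + 3.24)
(3) = 2
(4) = 2*(-t - 5)/(t^2 + 10*t + 24)^2
(5) = 3*q^2 - 4*q*u - 40*u^2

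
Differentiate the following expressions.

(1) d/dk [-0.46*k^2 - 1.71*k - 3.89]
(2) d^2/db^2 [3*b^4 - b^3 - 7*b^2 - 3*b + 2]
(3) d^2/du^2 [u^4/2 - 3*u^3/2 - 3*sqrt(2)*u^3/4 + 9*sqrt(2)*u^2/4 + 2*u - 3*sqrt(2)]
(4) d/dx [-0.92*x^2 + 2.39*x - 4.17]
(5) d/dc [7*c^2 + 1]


(1) = -0.92*k - 1.71
(2) = 36*b^2 - 6*b - 14
(3) = 6*u^2 - 9*u - 9*sqrt(2)*u/2 + 9*sqrt(2)/2
(4) = 2.39 - 1.84*x
(5) = 14*c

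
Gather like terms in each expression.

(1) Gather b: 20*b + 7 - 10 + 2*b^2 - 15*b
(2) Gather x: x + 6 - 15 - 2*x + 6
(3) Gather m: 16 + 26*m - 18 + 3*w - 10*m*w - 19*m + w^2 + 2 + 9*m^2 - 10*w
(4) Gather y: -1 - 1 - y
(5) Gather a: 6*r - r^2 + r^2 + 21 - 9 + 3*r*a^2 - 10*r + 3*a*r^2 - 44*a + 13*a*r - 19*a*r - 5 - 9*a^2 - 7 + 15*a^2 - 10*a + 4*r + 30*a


(1) = 2*b^2 + 5*b - 3
(2) = -x - 3
(3) = 9*m^2 + m*(7 - 10*w) + w^2 - 7*w
(4) = -y - 2
(5) = a^2*(3*r + 6) + a*(3*r^2 - 6*r - 24)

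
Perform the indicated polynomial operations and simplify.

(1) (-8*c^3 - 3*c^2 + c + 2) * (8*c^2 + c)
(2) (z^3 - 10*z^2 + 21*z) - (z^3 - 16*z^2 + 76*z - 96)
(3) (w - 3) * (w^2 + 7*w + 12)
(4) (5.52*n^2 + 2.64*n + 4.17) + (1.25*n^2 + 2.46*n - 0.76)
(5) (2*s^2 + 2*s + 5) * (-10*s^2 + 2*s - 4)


(1) = -64*c^5 - 32*c^4 + 5*c^3 + 17*c^2 + 2*c
(2) = 6*z^2 - 55*z + 96
(3) = w^3 + 4*w^2 - 9*w - 36
(4) = 6.77*n^2 + 5.1*n + 3.41
(5) = -20*s^4 - 16*s^3 - 54*s^2 + 2*s - 20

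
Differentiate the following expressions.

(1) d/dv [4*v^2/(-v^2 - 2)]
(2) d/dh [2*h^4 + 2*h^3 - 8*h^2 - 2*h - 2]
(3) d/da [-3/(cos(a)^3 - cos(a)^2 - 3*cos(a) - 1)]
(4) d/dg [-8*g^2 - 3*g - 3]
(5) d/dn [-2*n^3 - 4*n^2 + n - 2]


(1) = -16*v/(v^2 + 2)^2
(2) = 8*h^3 + 6*h^2 - 16*h - 2
(3) = 3*(3*sin(a)^2 + 2*cos(a))*sin(a)/((sin(a)^2 + 2*cos(a))^2*(cos(a) + 1)^2)
(4) = -16*g - 3
(5) = -6*n^2 - 8*n + 1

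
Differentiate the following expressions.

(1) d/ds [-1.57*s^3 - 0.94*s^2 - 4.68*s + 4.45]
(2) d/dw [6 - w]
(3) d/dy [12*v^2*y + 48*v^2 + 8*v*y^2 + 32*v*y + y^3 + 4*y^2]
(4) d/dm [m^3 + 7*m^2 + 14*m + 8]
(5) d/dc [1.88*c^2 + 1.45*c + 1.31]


(1) = -4.71*s^2 - 1.88*s - 4.68
(2) = -1
(3) = 12*v^2 + 16*v*y + 32*v + 3*y^2 + 8*y
(4) = 3*m^2 + 14*m + 14
(5) = 3.76*c + 1.45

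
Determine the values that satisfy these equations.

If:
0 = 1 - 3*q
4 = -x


Then:
q = 1/3
x = -4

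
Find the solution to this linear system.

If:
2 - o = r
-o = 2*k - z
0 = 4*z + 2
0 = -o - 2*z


Then:
k = -3/4
o = 1
r = 1
z = -1/2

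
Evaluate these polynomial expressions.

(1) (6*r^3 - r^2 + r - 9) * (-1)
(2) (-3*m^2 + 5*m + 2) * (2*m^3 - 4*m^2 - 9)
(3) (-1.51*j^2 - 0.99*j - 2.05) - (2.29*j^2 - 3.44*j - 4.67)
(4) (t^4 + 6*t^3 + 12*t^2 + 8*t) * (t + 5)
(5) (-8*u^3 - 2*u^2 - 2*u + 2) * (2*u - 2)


(1) = -6*r^3 + r^2 - r + 9
(2) = -6*m^5 + 22*m^4 - 16*m^3 + 19*m^2 - 45*m - 18
(3) = -3.8*j^2 + 2.45*j + 2.62
(4) = t^5 + 11*t^4 + 42*t^3 + 68*t^2 + 40*t
(5) = -16*u^4 + 12*u^3 + 8*u - 4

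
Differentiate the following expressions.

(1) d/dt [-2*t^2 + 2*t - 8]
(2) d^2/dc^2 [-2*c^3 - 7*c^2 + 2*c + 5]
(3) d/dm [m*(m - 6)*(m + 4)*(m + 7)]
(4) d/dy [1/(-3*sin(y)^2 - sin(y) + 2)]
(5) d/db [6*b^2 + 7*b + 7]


(1) = 2 - 4*t
(2) = -12*c - 14
(3) = 4*m^3 + 15*m^2 - 76*m - 168
(4) = (6*sin(y) + 1)*cos(y)/(3*sin(y)^2 + sin(y) - 2)^2
(5) = 12*b + 7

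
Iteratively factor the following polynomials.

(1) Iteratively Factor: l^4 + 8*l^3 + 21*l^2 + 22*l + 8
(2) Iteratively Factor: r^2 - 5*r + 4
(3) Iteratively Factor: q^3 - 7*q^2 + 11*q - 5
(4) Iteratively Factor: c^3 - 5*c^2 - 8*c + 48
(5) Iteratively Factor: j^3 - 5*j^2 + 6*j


(1) = (l + 1)*(l^3 + 7*l^2 + 14*l + 8) = (l + 1)^2*(l^2 + 6*l + 8) = (l + 1)^2*(l + 4)*(l + 2)
(2) = (r - 4)*(r - 1)
(3) = (q - 5)*(q^2 - 2*q + 1) = (q - 5)*(q - 1)*(q - 1)
(4) = (c - 4)*(c^2 - c - 12) = (c - 4)*(c + 3)*(c - 4)
(5) = (j - 2)*(j^2 - 3*j) = j*(j - 2)*(j - 3)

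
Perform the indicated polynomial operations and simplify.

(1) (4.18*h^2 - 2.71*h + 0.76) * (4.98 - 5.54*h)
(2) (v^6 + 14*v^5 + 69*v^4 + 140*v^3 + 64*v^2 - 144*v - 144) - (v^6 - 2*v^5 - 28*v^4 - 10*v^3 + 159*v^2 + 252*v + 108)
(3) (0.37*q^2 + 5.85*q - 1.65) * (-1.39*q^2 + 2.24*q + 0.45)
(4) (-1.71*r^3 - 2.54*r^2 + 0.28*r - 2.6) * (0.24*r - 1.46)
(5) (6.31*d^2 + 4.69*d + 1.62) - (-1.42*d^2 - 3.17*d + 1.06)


(1) = -23.1572*h^3 + 35.8298*h^2 - 17.7062*h + 3.7848
(2) = 16*v^5 + 97*v^4 + 150*v^3 - 95*v^2 - 396*v - 252
(3) = -0.5143*q^4 - 7.3027*q^3 + 15.564*q^2 - 1.0635*q - 0.7425
(4) = -0.4104*r^4 + 1.887*r^3 + 3.7756*r^2 - 1.0328*r + 3.796
(5) = 7.73*d^2 + 7.86*d + 0.56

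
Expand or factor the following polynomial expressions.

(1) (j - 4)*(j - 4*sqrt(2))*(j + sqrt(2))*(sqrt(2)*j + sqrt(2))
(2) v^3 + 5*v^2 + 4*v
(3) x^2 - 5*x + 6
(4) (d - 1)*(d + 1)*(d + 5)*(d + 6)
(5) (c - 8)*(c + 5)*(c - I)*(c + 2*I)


(1) = sqrt(2)*j^4 - 6*j^3 - 3*sqrt(2)*j^3 - 12*sqrt(2)*j^2 + 18*j^2 + 24*j + 24*sqrt(2)*j + 32*sqrt(2)
(2) = v*(v + 1)*(v + 4)
(3) = (x - 3)*(x - 2)
(4) = d^4 + 11*d^3 + 29*d^2 - 11*d - 30
(5) = c^4 - 3*c^3 + I*c^3 - 38*c^2 - 3*I*c^2 - 6*c - 40*I*c - 80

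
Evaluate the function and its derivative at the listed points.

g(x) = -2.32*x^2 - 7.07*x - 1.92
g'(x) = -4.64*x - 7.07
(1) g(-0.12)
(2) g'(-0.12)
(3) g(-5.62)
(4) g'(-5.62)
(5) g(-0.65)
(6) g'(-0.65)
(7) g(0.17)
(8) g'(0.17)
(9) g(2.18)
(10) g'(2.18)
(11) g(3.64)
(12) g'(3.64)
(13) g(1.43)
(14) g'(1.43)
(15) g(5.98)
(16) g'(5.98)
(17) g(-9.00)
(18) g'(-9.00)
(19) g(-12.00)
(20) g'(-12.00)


(1) = -1.11
(2) = -6.51
(3) = -35.46
(4) = 19.01
(5) = 1.70
(6) = -4.05
(7) = -3.19
(8) = -7.86
(9) = -28.36
(10) = -17.19
(11) = -58.39
(12) = -23.96
(13) = -16.77
(14) = -13.71
(15) = -127.16
(16) = -34.82
(17) = -126.21
(18) = 34.69
(19) = -251.16
(20) = 48.61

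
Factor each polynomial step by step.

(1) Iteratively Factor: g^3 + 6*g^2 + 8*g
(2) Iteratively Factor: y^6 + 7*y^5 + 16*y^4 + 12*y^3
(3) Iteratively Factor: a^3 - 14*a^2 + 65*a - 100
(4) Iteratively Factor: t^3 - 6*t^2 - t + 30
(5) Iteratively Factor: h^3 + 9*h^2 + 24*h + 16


(1) = (g + 2)*(g^2 + 4*g) = g*(g + 2)*(g + 4)
(2) = (y)*(y^5 + 7*y^4 + 16*y^3 + 12*y^2) = y*(y + 2)*(y^4 + 5*y^3 + 6*y^2) = y^2*(y + 2)*(y^3 + 5*y^2 + 6*y) = y^2*(y + 2)*(y + 3)*(y^2 + 2*y) = y^2*(y + 2)^2*(y + 3)*(y)
(3) = (a - 5)*(a^2 - 9*a + 20) = (a - 5)^2*(a - 4)
(4) = (t - 3)*(t^2 - 3*t - 10) = (t - 3)*(t + 2)*(t - 5)
(5) = (h + 1)*(h^2 + 8*h + 16) = (h + 1)*(h + 4)*(h + 4)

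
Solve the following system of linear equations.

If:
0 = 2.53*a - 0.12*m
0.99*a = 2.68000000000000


Then:
a = 2.71
m = 57.07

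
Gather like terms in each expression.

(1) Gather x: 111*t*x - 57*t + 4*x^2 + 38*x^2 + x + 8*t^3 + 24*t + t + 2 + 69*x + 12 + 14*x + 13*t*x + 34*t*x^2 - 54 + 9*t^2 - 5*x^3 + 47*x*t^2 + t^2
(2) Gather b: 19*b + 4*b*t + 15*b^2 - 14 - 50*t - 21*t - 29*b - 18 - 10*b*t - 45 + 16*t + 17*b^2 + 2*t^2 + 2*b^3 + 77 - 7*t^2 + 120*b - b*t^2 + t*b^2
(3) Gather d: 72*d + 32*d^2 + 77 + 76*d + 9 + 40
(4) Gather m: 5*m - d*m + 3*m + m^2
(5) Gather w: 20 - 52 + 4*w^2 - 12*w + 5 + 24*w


(1) = 8*t^3 + 10*t^2 - 32*t - 5*x^3 + x^2*(34*t + 42) + x*(47*t^2 + 124*t + 84) - 40
(2) = 2*b^3 + b^2*(t + 32) + b*(-t^2 - 6*t + 110) - 5*t^2 - 55*t
(3) = 32*d^2 + 148*d + 126
(4) = m^2 + m*(8 - d)
(5) = 4*w^2 + 12*w - 27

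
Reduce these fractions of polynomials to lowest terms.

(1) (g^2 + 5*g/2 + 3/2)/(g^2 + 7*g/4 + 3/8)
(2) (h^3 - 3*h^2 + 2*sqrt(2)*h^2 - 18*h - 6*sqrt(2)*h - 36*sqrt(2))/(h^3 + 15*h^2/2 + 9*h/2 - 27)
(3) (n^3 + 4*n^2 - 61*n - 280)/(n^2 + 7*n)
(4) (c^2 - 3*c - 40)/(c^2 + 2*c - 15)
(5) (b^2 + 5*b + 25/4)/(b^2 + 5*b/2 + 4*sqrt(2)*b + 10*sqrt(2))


(1) = (4*g + 4)/(4*g + 1)
(2) = (2*h^2 + h*(-12 + 4*sqrt(2)) - 24*sqrt(2))/(2*h^2 + 9*h - 18)
(3) = (n^2 - 3*n - 40)/n
(4) = (c - 8)/(c - 3)
(5) = (8*b + 20)/(8*b + 32*sqrt(2))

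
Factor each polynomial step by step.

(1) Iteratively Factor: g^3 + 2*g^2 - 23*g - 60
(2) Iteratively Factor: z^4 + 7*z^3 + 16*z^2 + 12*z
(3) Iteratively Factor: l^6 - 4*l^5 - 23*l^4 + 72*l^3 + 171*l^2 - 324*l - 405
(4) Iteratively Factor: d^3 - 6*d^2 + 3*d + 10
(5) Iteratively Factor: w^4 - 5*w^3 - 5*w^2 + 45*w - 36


(1) = (g + 4)*(g^2 - 2*g - 15) = (g + 3)*(g + 4)*(g - 5)
(2) = (z + 2)*(z^3 + 5*z^2 + 6*z) = z*(z + 2)*(z^2 + 5*z + 6) = z*(z + 2)*(z + 3)*(z + 2)
(3) = (l - 5)*(l^5 + l^4 - 18*l^3 - 18*l^2 + 81*l + 81) = (l - 5)*(l - 3)*(l^4 + 4*l^3 - 6*l^2 - 36*l - 27) = (l - 5)*(l - 3)^2*(l^3 + 7*l^2 + 15*l + 9) = (l - 5)*(l - 3)^2*(l + 1)*(l^2 + 6*l + 9) = (l - 5)*(l - 3)^2*(l + 1)*(l + 3)*(l + 3)
(4) = (d + 1)*(d^2 - 7*d + 10) = (d - 2)*(d + 1)*(d - 5)
(5) = (w - 4)*(w^3 - w^2 - 9*w + 9) = (w - 4)*(w + 3)*(w^2 - 4*w + 3) = (w - 4)*(w - 3)*(w + 3)*(w - 1)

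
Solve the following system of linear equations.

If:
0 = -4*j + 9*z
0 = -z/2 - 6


Then:
j = -27
z = -12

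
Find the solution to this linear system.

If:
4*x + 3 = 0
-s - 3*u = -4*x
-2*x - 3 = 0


Then:
No Solution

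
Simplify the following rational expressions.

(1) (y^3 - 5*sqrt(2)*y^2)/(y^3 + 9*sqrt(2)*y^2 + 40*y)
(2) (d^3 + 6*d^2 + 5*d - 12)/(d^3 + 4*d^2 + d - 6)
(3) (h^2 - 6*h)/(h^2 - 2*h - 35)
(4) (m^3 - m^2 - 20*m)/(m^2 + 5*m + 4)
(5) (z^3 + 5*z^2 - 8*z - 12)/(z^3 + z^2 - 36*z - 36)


(1) = (y^2 - 5*sqrt(2)*y)/(y^2 + 9*sqrt(2)*y + 40)
(2) = (d + 4)/(d + 2)
(3) = (h^2 - 6*h)/(h^2 - 2*h - 35)
(4) = (m^2 - 5*m)/(m + 1)
(5) = (z - 2)/(z - 6)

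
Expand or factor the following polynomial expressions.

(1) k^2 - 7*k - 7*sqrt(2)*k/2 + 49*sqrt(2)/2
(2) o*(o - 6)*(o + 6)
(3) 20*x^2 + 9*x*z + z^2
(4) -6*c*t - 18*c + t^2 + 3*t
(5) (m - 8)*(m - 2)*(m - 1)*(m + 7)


(1) = (k - 7)*(k - 7*sqrt(2)/2)
(2) = o^3 - 36*o
(3) = (4*x + z)*(5*x + z)
(4) = (-6*c + t)*(t + 3)
(5) = m^4 - 4*m^3 - 51*m^2 + 166*m - 112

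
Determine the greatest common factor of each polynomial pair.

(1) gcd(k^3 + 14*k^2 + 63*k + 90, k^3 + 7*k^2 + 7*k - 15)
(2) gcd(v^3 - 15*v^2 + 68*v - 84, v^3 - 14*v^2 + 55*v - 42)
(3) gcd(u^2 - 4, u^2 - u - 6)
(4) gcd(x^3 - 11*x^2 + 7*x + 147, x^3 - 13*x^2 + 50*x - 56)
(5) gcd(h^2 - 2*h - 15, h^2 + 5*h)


(1) = gcd((k + 3)*(k + 5)*(k + 6), (k - 1)*(k + 3)*(k + 5)) = k^2 + 8*k + 15
(2) = gcd((v - 7)*(v - 6)*(v - 2), (v - 7)*(v - 6)*(v - 1)) = v^2 - 13*v + 42
(3) = u + 2
(4) = x - 7
(5) = gcd((h - 5)*(h + 3), h*(h + 5)) = 1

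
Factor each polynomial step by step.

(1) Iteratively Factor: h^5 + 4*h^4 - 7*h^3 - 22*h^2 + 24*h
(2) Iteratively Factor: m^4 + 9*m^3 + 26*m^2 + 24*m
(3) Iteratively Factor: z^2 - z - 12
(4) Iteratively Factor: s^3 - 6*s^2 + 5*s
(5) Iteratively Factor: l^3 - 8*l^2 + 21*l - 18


(1) = (h)*(h^4 + 4*h^3 - 7*h^2 - 22*h + 24) = h*(h - 1)*(h^3 + 5*h^2 - 2*h - 24) = h*(h - 1)*(h + 3)*(h^2 + 2*h - 8) = h*(h - 1)*(h + 3)*(h + 4)*(h - 2)
(2) = (m + 2)*(m^3 + 7*m^2 + 12*m) = m*(m + 2)*(m^2 + 7*m + 12) = m*(m + 2)*(m + 4)*(m + 3)
(3) = (z + 3)*(z - 4)
(4) = (s - 5)*(s^2 - s) = s*(s - 5)*(s - 1)
(5) = (l - 3)*(l^2 - 5*l + 6) = (l - 3)^2*(l - 2)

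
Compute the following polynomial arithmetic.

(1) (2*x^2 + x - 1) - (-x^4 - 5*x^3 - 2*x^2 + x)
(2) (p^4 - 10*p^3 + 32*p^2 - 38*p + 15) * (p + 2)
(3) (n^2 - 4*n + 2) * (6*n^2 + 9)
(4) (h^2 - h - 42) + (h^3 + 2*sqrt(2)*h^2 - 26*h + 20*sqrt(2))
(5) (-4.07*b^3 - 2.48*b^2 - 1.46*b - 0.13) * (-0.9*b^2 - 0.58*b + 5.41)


(1) = x^4 + 5*x^3 + 4*x^2 - 1
(2) = p^5 - 8*p^4 + 12*p^3 + 26*p^2 - 61*p + 30
(3) = 6*n^4 - 24*n^3 + 21*n^2 - 36*n + 18
(4) = h^3 + h^2 + 2*sqrt(2)*h^2 - 27*h - 42 + 20*sqrt(2)
(5) = 3.663*b^5 + 4.5926*b^4 - 19.2663*b^3 - 12.453*b^2 - 7.8232*b - 0.7033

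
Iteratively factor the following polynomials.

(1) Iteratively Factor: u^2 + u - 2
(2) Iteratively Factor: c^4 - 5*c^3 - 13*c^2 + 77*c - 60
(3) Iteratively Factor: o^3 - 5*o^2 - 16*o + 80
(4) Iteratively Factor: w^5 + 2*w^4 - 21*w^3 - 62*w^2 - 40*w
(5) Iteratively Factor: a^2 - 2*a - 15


(1) = (u + 2)*(u - 1)
(2) = (c - 5)*(c^3 - 13*c + 12) = (c - 5)*(c - 3)*(c^2 + 3*c - 4) = (c - 5)*(c - 3)*(c - 1)*(c + 4)
(3) = (o - 5)*(o^2 - 16) = (o - 5)*(o - 4)*(o + 4)
(4) = (w - 5)*(w^4 + 7*w^3 + 14*w^2 + 8*w) = (w - 5)*(w + 4)*(w^3 + 3*w^2 + 2*w) = (w - 5)*(w + 2)*(w + 4)*(w^2 + w) = w*(w - 5)*(w + 2)*(w + 4)*(w + 1)
(5) = (a - 5)*(a + 3)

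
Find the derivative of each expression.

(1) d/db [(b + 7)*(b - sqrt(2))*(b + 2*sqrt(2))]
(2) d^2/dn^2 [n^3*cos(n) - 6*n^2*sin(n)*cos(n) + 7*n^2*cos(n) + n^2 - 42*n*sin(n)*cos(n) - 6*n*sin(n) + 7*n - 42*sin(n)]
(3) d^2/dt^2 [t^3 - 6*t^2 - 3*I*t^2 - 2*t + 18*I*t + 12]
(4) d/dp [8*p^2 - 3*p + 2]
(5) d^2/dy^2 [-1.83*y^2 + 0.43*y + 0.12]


(1) = 3*b^2 + 2*sqrt(2)*b + 14*b - 4 + 7*sqrt(2)
(2) = -n^3*cos(n) - 6*n^2*sin(n) + 12*n^2*sin(2*n) - 7*n^2*cos(n) - 22*n*sin(n) + 84*n*sin(2*n) + 6*n*cos(n) - 24*n*cos(2*n) + 42*sin(n) - 6*sin(2*n) + 2*cos(n) - 84*cos(2*n) + 2
(3) = 6*t - 12 - 6*I
(4) = 16*p - 3
(5) = -3.66000000000000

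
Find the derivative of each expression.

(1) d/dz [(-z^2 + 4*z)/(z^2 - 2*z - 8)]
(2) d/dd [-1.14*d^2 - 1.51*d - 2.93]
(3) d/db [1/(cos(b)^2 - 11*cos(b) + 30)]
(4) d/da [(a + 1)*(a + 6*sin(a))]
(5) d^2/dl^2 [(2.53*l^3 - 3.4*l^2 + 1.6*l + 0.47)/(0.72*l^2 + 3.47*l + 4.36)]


(1) = -2/(z^2 + 4*z + 4)
(2) = -2.28*d - 1.51
(3) = (2*cos(b) - 11)*sin(b)/(cos(b)^2 - 11*cos(b) + 30)^2
(4) = a + (a + 1)*(6*cos(a) + 1) + 6*sin(a)
(5) = (63.690602*l^3 + 295.162824*l^2 + 265.474896*l - 169.311122)/(0.373248*l^6 + 5.396544*l^5 + 32.789016*l^4 + 107.140067*l^3 + 198.555708*l^2 + 197.889936*l + 82.881856)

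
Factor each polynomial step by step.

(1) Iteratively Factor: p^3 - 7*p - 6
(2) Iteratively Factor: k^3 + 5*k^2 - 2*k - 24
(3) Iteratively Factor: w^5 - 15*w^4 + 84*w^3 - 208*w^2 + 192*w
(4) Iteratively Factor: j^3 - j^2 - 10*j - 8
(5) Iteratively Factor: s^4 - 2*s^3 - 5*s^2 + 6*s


(1) = (p + 2)*(p^2 - 2*p - 3) = (p - 3)*(p + 2)*(p + 1)
(2) = (k + 4)*(k^2 + k - 6) = (k - 2)*(k + 4)*(k + 3)
(3) = (w - 4)*(w^4 - 11*w^3 + 40*w^2 - 48*w) = (w - 4)^2*(w^3 - 7*w^2 + 12*w) = (w - 4)^3*(w^2 - 3*w) = (w - 4)^3*(w - 3)*(w)
(4) = (j + 1)*(j^2 - 2*j - 8) = (j - 4)*(j + 1)*(j + 2)
(5) = (s - 1)*(s^3 - s^2 - 6*s) = s*(s - 1)*(s^2 - s - 6) = s*(s - 3)*(s - 1)*(s + 2)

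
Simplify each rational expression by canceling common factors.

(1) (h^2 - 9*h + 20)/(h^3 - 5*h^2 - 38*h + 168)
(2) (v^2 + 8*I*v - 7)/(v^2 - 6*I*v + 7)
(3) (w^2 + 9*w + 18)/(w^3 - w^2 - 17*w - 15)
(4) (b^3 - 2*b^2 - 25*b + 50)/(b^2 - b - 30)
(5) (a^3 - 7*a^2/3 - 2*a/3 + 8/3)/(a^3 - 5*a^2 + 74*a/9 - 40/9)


(1) = (h - 5)/(h^2 - h - 42)
(2) = (v + 7*I)/(v - 7*I)
(3) = (w + 6)/(w^2 - 4*w - 5)
(4) = (b^2 - 7*b + 10)/(b - 6)
(5) = (3*a + 3)/(3*a - 5)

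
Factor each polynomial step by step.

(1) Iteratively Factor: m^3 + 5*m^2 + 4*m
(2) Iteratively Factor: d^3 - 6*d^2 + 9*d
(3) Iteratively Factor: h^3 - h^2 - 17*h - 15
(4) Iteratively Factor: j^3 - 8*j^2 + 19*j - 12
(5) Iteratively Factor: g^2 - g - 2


(1) = (m + 4)*(m^2 + m) = (m + 1)*(m + 4)*(m)
(2) = (d - 3)*(d^2 - 3*d) = d*(d - 3)*(d - 3)
(3) = (h + 1)*(h^2 - 2*h - 15) = (h - 5)*(h + 1)*(h + 3)
(4) = (j - 3)*(j^2 - 5*j + 4) = (j - 3)*(j - 1)*(j - 4)
(5) = (g + 1)*(g - 2)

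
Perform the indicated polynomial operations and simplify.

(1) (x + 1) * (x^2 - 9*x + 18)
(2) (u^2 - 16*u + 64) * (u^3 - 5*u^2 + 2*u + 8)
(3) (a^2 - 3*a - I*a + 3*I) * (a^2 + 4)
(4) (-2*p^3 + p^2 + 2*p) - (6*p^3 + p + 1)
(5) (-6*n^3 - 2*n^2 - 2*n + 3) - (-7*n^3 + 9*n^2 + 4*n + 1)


(1) = x^3 - 8*x^2 + 9*x + 18
(2) = u^5 - 21*u^4 + 146*u^3 - 344*u^2 + 512
(3) = a^4 - 3*a^3 - I*a^3 + 4*a^2 + 3*I*a^2 - 12*a - 4*I*a + 12*I
(4) = -8*p^3 + p^2 + p - 1
(5) = n^3 - 11*n^2 - 6*n + 2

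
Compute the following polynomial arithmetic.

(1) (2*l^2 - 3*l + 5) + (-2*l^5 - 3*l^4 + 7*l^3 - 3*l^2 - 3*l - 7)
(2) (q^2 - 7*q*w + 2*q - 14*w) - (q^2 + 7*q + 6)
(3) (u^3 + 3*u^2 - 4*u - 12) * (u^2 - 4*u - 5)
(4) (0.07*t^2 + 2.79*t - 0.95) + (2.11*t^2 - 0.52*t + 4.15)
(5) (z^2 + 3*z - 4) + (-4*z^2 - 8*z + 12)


(1) = -2*l^5 - 3*l^4 + 7*l^3 - l^2 - 6*l - 2
(2) = -7*q*w - 5*q - 14*w - 6
(3) = u^5 - u^4 - 21*u^3 - 11*u^2 + 68*u + 60
(4) = 2.18*t^2 + 2.27*t + 3.2
(5) = -3*z^2 - 5*z + 8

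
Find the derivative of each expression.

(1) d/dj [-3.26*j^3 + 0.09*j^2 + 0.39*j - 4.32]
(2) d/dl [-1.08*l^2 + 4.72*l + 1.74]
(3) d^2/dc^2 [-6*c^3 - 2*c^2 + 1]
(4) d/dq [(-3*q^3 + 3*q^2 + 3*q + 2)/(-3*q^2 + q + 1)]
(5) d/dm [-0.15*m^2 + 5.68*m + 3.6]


(1) = -9.78*j^2 + 0.18*j + 0.39
(2) = 4.72 - 2.16*l
(3) = -36*c - 4
(4) = (9*q^4 - 6*q^3 + 3*q^2 + 18*q + 1)/(9*q^4 - 6*q^3 - 5*q^2 + 2*q + 1)
(5) = 5.68 - 0.3*m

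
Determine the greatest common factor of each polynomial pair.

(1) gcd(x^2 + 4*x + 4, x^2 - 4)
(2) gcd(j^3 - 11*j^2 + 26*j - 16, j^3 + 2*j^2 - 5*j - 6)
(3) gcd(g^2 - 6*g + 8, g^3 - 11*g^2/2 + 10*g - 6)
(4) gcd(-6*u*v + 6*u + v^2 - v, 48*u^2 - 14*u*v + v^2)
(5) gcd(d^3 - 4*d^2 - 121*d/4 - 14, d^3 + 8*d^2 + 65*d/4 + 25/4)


(1) = gcd((x + 2)^2, (x - 2)*(x + 2)) = x + 2
(2) = j - 2
(3) = gcd((g - 4)*(g - 2), (g - 2)^2*(g - 3/2)) = g - 2
(4) = 6*u - v
(5) = d + 1/2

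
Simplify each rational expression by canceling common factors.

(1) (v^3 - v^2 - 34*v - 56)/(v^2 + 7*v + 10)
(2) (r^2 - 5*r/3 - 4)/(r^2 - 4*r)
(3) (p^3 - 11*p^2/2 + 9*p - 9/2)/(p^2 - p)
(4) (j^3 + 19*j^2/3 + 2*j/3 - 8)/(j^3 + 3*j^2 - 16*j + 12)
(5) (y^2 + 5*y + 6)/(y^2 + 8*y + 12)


(1) = (v^2 - 3*v - 28)/(v + 5)
(2) = (3*r^2 - 5*r - 12)/(3*r^2 - 12*r)
(3) = (2*p^2 - 9*p + 9)/(2*p)
(4) = (3*j + 4)/(3*j - 6)
(5) = (y + 3)/(y + 6)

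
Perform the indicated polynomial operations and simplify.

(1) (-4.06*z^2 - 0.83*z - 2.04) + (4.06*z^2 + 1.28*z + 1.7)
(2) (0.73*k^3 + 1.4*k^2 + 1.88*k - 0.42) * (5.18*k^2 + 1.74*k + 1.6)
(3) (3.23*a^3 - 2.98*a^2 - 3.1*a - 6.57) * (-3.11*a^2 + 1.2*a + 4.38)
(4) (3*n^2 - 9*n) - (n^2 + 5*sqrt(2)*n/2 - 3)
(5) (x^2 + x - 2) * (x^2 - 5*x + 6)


(1) = 0.45*z - 0.34
(2) = 3.7814*k^5 + 8.5222*k^4 + 13.3424*k^3 + 3.3356*k^2 + 2.2772*k - 0.672
(3) = -10.0453*a^5 + 13.1438*a^4 + 20.2124*a^3 + 3.6603*a^2 - 21.462*a - 28.7766
(4) = 2*n^2 - 9*n - 5*sqrt(2)*n/2 + 3
(5) = x^4 - 4*x^3 - x^2 + 16*x - 12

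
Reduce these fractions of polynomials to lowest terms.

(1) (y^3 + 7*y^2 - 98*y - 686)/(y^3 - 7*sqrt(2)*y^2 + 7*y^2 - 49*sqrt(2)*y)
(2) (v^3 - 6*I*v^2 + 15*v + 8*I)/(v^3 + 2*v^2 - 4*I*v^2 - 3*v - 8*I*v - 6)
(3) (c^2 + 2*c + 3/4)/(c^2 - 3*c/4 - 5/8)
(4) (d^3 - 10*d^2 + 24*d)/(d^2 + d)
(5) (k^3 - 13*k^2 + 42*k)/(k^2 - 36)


(1) = (y + 7*sqrt(2))/y
(2) = (v^3 - 6*I*v^2 + 15*v + 8*I)/(v^3 + v^2*(2 - 4*I) + v*(-3 - 8*I) - 6)
(3) = (4*c + 6)/(4*c - 5)
(4) = (d^2 - 10*d + 24)/(d + 1)
(5) = (k^2 - 7*k)/(k + 6)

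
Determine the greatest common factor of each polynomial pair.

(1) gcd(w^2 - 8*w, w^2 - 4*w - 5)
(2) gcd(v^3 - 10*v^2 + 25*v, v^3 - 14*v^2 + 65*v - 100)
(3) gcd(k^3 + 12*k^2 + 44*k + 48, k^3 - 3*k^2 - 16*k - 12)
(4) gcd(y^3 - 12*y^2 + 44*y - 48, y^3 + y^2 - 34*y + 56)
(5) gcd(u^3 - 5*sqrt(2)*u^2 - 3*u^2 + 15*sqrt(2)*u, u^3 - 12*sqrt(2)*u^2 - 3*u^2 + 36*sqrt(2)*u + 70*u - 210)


(1) = gcd(w*(w - 8), (w - 5)*(w + 1)) = 1
(2) = gcd(v*(v - 5)^2, (v - 5)^2*(v - 4)) = v^2 - 10*v + 25
(3) = k + 2
(4) = y^2 - 6*y + 8
(5) = u^2 + u*(-5*sqrt(2) - 3) + 15*sqrt(2)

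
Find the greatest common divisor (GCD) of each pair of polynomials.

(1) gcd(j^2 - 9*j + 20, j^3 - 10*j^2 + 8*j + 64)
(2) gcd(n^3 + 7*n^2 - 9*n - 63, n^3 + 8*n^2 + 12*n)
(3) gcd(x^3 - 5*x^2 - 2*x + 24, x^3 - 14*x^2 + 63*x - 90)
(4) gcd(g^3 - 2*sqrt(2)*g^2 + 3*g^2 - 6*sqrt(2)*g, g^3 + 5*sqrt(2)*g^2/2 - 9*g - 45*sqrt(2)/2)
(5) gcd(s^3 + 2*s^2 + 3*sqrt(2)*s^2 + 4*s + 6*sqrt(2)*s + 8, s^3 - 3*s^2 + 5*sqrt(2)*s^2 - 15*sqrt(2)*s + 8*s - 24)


(1) = gcd((j - 5)*(j - 4), (j - 8)*(j - 4)*(j + 2)) = j - 4
(2) = 1
(3) = x - 3
(4) = g + 3
(5) = s + sqrt(2)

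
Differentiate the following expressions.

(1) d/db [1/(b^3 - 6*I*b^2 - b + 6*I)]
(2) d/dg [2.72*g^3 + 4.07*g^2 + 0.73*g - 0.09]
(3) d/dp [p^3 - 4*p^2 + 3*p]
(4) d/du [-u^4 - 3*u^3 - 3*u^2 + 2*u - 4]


(1) = (-3*b^2 + 12*I*b + 1)/(b^3 - 6*I*b^2 - b + 6*I)^2
(2) = 8.16*g^2 + 8.14*g + 0.73
(3) = 3*p^2 - 8*p + 3
(4) = -4*u^3 - 9*u^2 - 6*u + 2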